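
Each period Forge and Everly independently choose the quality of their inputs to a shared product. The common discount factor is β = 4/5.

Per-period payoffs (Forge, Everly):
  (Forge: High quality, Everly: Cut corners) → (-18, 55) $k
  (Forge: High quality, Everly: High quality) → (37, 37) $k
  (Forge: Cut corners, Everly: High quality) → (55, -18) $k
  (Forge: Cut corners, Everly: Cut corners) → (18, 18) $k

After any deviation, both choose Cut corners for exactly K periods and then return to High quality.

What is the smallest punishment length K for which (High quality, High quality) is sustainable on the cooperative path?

2

No profitable deviation requires (37−18)(β+…+β^K) ≥ 55−37, i.e. β+…+β^K ≥ 18/19 ≈ 0.9474.
With β = 4/5, the partial sums are K=1: 0.8000, K=2: 1.4400.
K = 2 is the first length at which the sum reaches 0.9474.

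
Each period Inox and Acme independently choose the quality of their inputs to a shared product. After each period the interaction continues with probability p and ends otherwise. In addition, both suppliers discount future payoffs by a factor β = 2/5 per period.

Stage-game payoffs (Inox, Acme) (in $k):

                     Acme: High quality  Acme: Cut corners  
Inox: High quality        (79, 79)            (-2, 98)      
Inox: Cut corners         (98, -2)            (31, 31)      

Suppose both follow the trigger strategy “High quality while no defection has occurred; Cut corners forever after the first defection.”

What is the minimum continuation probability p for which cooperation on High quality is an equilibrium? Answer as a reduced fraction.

95/134

Expected continuation weight on next period's payoff is β·p = 2/5·p, which plays the role of the discount factor.
Cooperation requires 2/5·p ≥ (98−79)/(98−31) = 19/67, hence p ≥ 95/134.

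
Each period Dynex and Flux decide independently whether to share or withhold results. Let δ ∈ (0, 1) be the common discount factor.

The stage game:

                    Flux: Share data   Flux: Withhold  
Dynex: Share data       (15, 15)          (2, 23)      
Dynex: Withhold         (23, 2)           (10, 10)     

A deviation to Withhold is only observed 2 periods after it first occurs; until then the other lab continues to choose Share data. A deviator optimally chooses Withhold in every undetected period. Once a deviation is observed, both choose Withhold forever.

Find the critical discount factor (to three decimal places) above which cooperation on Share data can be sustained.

A deviator earns 23 for 2 periods, then 10 forever; cooperating earns 15 forever. Multiplying the IC by (1−δ):
15 ≥ 23(1−δ^2) + 10δ^2, so 13·δ^2 ≥ 8 and δ^2 ≥ 8/13.
δ ≥ (8/13)^(1/2) ≈ 0.784.

0.784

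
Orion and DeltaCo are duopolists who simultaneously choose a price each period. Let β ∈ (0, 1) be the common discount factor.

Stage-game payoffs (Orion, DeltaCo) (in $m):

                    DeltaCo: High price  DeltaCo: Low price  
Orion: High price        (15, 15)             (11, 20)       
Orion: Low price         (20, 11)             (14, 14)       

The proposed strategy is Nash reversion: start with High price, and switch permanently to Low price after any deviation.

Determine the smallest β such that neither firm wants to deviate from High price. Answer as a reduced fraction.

15/(1−β) ≥ 20 + 14β/(1−β)
15 ≥ 20 − 6β
β ≥ 5/6.

5/6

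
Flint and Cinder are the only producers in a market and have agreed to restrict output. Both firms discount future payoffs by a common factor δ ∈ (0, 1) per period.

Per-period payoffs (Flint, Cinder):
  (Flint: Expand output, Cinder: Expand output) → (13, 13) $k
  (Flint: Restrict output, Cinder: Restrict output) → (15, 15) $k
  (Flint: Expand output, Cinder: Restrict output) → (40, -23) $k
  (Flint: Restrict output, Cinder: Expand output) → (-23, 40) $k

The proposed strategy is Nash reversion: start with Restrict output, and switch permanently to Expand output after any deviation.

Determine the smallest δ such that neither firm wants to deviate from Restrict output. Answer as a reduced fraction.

25/27

Under grim trigger the critical discount factor is (T−C)/(T−P) with T = 40, C = 15, P = 13.
δ* = (40−15)/(40−13) = 25/27.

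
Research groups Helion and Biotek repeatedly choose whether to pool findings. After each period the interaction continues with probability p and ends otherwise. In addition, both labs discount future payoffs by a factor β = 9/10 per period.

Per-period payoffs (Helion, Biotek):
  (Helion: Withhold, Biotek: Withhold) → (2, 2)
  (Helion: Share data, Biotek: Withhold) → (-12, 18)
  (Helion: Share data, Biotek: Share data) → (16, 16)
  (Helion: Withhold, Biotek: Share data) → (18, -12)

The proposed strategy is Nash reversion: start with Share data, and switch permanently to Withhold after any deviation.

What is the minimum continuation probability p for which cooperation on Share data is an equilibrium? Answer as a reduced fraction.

5/36

Expected continuation weight on next period's payoff is β·p = 9/10·p, which plays the role of the discount factor.
Cooperation requires 9/10·p ≥ (18−16)/(18−2) = 1/8, hence p ≥ 5/36.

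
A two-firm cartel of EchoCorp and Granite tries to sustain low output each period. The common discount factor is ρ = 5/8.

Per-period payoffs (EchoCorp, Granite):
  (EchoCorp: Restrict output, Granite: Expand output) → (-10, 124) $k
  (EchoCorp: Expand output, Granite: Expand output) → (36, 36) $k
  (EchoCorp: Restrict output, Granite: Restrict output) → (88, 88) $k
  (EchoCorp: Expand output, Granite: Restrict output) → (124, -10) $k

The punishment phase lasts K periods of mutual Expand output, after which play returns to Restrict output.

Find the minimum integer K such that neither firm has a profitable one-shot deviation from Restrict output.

2

No profitable deviation requires (88−36)(ρ+…+ρ^K) ≥ 124−88, i.e. ρ+…+ρ^K ≥ 9/13 ≈ 0.6923.
With ρ = 5/8, the partial sums are K=1: 0.6250, K=2: 1.0156.
K = 2 is the first length at which the sum reaches 0.6923.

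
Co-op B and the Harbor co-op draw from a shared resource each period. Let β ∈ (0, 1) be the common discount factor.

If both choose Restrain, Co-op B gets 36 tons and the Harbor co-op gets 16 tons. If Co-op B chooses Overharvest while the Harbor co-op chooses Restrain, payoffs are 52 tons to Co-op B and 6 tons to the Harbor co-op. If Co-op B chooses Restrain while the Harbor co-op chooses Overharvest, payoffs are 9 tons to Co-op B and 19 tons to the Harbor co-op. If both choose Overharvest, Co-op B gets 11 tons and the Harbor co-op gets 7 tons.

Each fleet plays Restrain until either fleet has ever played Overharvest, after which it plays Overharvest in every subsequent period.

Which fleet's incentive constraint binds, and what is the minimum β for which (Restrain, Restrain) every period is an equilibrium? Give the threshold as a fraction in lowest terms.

Co-op B; β ≥ 16/41

Co-op B: cooperation gives 36 each period; deviation gives 52 once then 11 forever.
  36/(1−β) ≥ 52 + 11β/(1−β) ⇒ β ≥ 16/41.
the Harbor co-op: cooperation gives 16 each period; deviation gives 19 once then 7 forever.
  β ≥ 3/12 = 1/4.
Both must hold, so the binding constraint is Co-op B's: β ≥ 16/41.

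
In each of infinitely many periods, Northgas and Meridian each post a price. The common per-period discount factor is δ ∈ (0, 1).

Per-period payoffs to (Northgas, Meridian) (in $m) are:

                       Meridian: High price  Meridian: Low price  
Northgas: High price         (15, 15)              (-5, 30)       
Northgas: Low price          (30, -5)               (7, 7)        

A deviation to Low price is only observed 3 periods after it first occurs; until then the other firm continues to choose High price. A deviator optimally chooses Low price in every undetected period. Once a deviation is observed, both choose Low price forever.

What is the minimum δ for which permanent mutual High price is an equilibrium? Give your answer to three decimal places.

0.867

The best deviation is to choose Low price for all 3 undetected periods, earning 30 each, then 7 forever once detected.
Deviation value: 30(1−δ^3)/(1−δ) + 7δ^3/(1−δ); cooperation value: 15/(1−δ).
IC: 15 ≥ 30(1−δ^3) + 7δ^3 = 30 − 23δ^3.
So δ^3 ≥ 15/23, giving δ ≥ (15/23)^(1/3) ≈ 0.867.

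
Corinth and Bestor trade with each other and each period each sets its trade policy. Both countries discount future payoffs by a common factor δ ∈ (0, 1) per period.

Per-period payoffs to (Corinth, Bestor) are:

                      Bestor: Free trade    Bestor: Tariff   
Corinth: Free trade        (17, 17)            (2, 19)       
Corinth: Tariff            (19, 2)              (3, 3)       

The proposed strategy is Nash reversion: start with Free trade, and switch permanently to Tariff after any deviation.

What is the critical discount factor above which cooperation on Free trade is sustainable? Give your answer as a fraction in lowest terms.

1/8

17/(1−δ) ≥ 19 + 3δ/(1−δ)
17 ≥ 19 − 16δ
δ ≥ 2/16 = 1/8.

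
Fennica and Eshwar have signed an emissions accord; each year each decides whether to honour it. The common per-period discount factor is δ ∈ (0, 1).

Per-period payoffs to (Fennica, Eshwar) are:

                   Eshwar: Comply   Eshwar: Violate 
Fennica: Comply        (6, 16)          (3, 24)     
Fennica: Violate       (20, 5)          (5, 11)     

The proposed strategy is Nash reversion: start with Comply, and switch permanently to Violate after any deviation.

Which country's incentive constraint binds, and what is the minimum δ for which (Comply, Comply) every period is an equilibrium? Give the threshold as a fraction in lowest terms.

Fennica; δ ≥ 14/15

For Fennica: deviation gain 20−6 = 14, per-period punishment loss 6−5 = 1. IC gives δ ≥ 14/15.
For Eshwar: gain 8, loss 5 per period, so δ ≥ 8/13.
The tighter constraint is Fennica's, so cooperation needs δ ≥ 14/15.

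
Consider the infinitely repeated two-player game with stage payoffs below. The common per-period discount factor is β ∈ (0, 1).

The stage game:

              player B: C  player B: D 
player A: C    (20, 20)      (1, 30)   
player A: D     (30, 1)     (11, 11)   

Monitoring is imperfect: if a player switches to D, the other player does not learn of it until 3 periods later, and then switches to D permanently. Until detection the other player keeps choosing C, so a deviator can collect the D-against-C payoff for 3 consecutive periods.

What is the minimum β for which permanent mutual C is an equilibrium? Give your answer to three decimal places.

Deviating for the 3 undetected periods gains 30−20 = 10 per period over cooperation, then loses 20−11 = 9 per period forever once punishment starts.
Gain: 10(1 + β + … + β^2); loss: 9·β^3/(1−β).
No profitable deviation ⇔ 10(1−β^3) ≤ 9·β^3, i.e. β^3 ≥ 10/(10+9) = 10/19.
Hence β ≥ (10/19)^(1/3) ≈ 0.807.

0.807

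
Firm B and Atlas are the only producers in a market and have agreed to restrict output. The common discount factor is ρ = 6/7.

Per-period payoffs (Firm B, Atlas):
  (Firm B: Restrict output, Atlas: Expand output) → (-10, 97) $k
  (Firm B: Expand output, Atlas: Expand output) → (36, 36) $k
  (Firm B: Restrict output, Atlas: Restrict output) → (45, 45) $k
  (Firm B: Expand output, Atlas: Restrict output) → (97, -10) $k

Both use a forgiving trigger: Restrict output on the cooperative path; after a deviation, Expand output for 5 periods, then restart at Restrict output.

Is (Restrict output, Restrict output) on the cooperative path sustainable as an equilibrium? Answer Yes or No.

No

Comparing payoff streams over the 6 periods until play realigns: cooperate → 45(1+ρ+…+ρ^5); deviate → 97 + 36(ρ+…+ρ^5).
Cooperation is sustained iff (45−36)(ρ+…+ρ^5) ≥ 97−45.
ρ+…+ρ^5 = 6/7·(1−(6/7)^5)/(1−6/7) = 3.2240, and (97−45)/(45−36) = 5.7778.
3.2240 < 5.7778, so cooperation is not sustainable.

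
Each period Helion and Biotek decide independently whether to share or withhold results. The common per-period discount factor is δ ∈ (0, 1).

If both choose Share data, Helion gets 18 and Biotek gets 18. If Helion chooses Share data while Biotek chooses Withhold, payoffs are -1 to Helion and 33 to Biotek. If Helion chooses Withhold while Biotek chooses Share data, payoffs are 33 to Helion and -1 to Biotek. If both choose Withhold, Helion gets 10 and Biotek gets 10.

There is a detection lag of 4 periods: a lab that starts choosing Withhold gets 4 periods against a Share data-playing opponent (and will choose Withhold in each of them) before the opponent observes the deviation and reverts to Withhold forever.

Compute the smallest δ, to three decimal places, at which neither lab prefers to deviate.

Deviating for the 4 undetected periods gains 33−18 = 15 per period over cooperation, then loses 18−10 = 8 per period forever once punishment starts.
Gain: 15(1 + δ + … + δ^3); loss: 8·δ^4/(1−δ).
No profitable deviation ⇔ 15(1−δ^4) ≤ 8·δ^4, i.e. δ^4 ≥ 15/(15+8) = 15/23.
Hence δ ≥ (15/23)^(1/4) ≈ 0.899.

0.899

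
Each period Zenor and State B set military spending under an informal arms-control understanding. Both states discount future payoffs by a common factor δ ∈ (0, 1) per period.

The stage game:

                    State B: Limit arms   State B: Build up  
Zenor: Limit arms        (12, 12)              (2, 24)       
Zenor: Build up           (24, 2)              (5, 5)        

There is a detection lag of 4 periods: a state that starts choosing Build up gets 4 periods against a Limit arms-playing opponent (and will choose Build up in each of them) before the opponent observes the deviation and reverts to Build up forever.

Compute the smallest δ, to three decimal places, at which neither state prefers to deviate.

The best deviation is to choose Build up for all 4 undetected periods, earning 24 each, then 5 forever once detected.
Deviation value: 24(1−δ^4)/(1−δ) + 5δ^4/(1−δ); cooperation value: 12/(1−δ).
IC: 12 ≥ 24(1−δ^4) + 5δ^4 = 24 − 19δ^4.
So δ^4 ≥ 12/19, giving δ ≥ (12/19)^(1/4) ≈ 0.891.

0.891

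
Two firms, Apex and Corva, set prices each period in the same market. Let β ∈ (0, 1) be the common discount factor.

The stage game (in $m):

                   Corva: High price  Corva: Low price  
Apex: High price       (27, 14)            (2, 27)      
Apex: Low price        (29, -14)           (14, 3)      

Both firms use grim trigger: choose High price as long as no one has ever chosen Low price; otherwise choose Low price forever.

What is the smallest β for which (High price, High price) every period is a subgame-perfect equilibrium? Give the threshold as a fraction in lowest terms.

13/24

Apex's threshold: (29−27)/(29−14) = 2/15.
Corva's threshold: (27−14)/(27−3) = 13/24.
2/15 < 13/24, so Corva binds and β* = 13/24.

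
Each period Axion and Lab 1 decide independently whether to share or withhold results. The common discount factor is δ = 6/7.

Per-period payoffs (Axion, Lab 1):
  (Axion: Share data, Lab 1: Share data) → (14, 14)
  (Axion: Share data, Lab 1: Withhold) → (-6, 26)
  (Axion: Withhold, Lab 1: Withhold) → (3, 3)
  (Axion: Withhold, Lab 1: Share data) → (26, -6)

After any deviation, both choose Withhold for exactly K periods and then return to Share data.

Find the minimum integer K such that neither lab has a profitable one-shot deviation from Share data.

Need Σ_{k=1}^{K} δ^k ≥ (26−14)/(14−3) = 1.0909 at δ = 6/7.
At K = 1 the sum is 0.8571 < 1.0909; at K = 2 it is 1.5918 ≥ 1.0909.
So the minimum punishment length is K = 2.

2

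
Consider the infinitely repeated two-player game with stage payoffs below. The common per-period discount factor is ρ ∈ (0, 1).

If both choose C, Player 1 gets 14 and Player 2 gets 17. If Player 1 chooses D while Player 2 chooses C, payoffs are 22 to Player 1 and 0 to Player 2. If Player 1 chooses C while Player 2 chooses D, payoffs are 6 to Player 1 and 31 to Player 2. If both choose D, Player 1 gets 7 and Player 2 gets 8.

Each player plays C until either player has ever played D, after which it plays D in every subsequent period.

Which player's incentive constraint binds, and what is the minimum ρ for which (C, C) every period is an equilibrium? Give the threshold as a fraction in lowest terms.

For Player 1: deviation gain 22−14 = 8, per-period punishment loss 14−7 = 7. IC gives ρ ≥ 8/15.
For Player 2: gain 14, loss 9 per period, so ρ ≥ 14/23.
The tighter constraint is Player 2's, so cooperation needs ρ ≥ 14/23.

Player 2; ρ ≥ 14/23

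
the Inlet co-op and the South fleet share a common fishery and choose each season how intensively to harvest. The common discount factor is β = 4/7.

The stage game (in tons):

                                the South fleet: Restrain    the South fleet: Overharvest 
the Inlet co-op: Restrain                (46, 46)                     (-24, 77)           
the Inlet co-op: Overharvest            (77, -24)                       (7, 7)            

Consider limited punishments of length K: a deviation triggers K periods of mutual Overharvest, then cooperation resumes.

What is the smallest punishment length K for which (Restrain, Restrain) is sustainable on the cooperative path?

2

IC: β(1−β^K)/(1−β) ≥ (77−46)/(46−7) = 31/39.
With β = 4/7: need 1 − β^K ≥ 31/39·(1−4/7)/(4/7), i.e. β^K ≤ 0.4038.
Since (4/7)^1 = 0.5714 and (4/7)^2 = 0.3265, the smallest such K is 2.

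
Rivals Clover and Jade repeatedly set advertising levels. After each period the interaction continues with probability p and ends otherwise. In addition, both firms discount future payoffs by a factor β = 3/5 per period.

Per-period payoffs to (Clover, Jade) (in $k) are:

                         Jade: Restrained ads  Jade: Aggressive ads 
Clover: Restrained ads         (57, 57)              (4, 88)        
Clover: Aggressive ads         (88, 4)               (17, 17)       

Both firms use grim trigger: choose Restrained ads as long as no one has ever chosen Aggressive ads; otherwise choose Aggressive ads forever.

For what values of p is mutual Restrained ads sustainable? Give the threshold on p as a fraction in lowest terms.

155/213

With continuation probability p and discount β, the effective per-period discount factor is βp.
Grim-trigger IC: βp ≥ (88−57)/(88−17) = 31/71.
So p ≥ (31/71)/(3/5) = 155/213.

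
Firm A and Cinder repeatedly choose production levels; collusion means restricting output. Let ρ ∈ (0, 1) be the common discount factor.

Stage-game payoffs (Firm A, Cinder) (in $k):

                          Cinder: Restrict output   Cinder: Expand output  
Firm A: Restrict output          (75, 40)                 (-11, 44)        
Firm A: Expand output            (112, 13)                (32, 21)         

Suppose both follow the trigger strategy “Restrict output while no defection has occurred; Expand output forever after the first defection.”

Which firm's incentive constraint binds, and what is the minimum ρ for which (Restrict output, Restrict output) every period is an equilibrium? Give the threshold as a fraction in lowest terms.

Firm A: cooperation gives 75 each period; deviation gives 112 once then 32 forever.
  75/(1−ρ) ≥ 112 + 32ρ/(1−ρ) ⇒ ρ ≥ 37/80.
Cinder: cooperation gives 40 each period; deviation gives 44 once then 21 forever.
  ρ ≥ 4/23.
Both must hold, so the binding constraint is Firm A's: ρ ≥ 37/80.

Firm A; ρ ≥ 37/80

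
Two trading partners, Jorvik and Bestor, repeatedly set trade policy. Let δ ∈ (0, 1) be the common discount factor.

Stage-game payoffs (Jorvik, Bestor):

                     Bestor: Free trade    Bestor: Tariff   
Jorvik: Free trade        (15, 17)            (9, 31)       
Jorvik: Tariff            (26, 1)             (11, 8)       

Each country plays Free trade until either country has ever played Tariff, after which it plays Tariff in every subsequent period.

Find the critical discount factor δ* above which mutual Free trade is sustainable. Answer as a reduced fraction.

For Jorvik: deviation gain 26−15 = 11, per-period punishment loss 15−11 = 4. IC gives δ ≥ 11/15.
For Bestor: gain 14, loss 9 per period, so δ ≥ 14/23.
The tighter constraint is Jorvik's, so cooperation needs δ ≥ 11/15.

11/15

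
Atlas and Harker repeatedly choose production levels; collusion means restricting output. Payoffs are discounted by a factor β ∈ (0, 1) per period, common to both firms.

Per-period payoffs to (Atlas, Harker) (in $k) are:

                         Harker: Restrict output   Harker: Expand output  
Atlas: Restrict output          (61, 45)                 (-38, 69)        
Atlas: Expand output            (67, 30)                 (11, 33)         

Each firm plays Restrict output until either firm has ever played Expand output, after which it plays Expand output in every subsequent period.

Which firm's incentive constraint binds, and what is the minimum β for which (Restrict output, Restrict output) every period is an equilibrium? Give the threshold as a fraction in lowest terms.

Harker; β ≥ 2/3

Atlas: cooperation gives 61 each period; deviation gives 67 once then 11 forever.
  61/(1−β) ≥ 67 + 11β/(1−β) ⇒ β ≥ 6/56 = 3/28.
Harker: cooperation gives 45 each period; deviation gives 69 once then 33 forever.
  β ≥ 24/36 = 2/3.
Both must hold, so the binding constraint is Harker's: β ≥ 2/3.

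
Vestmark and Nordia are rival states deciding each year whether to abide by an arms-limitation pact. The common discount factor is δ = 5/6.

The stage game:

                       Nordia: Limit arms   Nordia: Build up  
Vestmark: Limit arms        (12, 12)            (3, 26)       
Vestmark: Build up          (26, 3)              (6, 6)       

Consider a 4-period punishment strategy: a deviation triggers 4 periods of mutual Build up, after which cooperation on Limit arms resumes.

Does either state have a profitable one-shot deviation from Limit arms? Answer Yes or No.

No

Comparing payoff streams over the 5 periods until play realigns: cooperate → 12(1+δ+…+δ^4); deviate → 26 + 6(δ+…+δ^4).
Cooperation is sustained iff (12−6)(δ+…+δ^4) ≥ 26−12.
δ+…+δ^4 = 5/6·(1−(5/6)^4)/(1−5/6) = 2.5887, and (26−12)/(12−6) = 2.3333.
2.5887 ≥ 2.3333, so cooperation is sustainable.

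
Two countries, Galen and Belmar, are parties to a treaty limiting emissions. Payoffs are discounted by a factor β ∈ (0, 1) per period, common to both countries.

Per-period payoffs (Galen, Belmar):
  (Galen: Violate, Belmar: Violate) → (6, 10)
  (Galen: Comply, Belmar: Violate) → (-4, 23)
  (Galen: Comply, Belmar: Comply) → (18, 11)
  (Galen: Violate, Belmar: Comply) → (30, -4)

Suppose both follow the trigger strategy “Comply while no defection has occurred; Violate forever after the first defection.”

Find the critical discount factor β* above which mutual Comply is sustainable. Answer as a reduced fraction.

Galen's threshold: (30−18)/(30−6) = 1/2.
Belmar's threshold: (23−11)/(23−10) = 12/13.
1/2 < 12/13, so Belmar binds and β* = 12/13.

12/13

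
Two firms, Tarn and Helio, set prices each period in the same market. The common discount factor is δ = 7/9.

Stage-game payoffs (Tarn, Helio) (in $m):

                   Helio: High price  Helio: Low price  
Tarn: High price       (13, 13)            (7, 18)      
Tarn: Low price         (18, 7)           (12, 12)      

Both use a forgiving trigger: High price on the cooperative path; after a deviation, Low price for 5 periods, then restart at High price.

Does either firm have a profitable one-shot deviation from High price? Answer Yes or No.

Yes

IC: δ+…+δ^5 ≥ (18−13)/(13−12) = 5.
At δ = 7/9: partial sum = 2.5038 < 5.0000. Cooperation not sustainable.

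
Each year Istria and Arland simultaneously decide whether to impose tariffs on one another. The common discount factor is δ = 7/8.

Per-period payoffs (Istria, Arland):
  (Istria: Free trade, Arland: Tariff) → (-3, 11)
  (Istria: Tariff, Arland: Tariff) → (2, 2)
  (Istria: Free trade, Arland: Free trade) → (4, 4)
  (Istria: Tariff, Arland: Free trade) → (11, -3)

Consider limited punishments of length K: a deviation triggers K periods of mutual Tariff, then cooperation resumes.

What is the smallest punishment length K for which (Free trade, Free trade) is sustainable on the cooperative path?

6

IC: δ(1−δ^K)/(1−δ) ≥ (11−4)/(4−2) = 7/2.
With δ = 7/8: need 1 − δ^K ≥ 7/2·(1−7/8)/(7/8), i.e. δ^K ≤ 0.5000.
Since (7/8)^5 = 0.5129 and (7/8)^6 = 0.4488, the smallest such K is 6.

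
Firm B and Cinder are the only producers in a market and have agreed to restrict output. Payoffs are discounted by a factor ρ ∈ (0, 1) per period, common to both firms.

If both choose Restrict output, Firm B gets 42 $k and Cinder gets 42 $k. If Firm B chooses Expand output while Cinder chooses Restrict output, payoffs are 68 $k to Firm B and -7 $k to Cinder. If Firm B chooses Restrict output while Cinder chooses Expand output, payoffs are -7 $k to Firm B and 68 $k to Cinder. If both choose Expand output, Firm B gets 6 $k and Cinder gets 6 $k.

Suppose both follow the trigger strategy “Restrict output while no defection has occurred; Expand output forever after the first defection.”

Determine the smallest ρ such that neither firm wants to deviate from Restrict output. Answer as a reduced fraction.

One-period gain from deviating is 68 − 42 = 26. The loss is 42 − 6 = 36 in every subsequent period, with present value 36·ρ/(1−ρ).
Deviation is unprofitable when 36·ρ/(1−ρ) ≥ 26, i.e. ρ/(1−ρ) ≥ 13/18.
Equivalently ρ ≥ 26/(26+36) = 13/31.

13/31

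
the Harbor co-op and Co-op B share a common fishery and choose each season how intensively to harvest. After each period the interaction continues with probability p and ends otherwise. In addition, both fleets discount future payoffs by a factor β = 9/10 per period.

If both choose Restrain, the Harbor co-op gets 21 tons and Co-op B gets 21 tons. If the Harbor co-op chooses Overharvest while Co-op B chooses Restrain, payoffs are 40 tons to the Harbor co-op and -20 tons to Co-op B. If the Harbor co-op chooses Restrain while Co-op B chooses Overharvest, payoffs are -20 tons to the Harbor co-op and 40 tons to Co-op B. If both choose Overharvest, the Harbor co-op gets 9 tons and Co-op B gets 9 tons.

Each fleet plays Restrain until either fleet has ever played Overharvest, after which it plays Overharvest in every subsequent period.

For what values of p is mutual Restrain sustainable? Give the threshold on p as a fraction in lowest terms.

Expected continuation weight on next period's payoff is β·p = 9/10·p, which plays the role of the discount factor.
Cooperation requires 9/10·p ≥ (40−21)/(40−9) = 19/31, hence p ≥ 190/279.

190/279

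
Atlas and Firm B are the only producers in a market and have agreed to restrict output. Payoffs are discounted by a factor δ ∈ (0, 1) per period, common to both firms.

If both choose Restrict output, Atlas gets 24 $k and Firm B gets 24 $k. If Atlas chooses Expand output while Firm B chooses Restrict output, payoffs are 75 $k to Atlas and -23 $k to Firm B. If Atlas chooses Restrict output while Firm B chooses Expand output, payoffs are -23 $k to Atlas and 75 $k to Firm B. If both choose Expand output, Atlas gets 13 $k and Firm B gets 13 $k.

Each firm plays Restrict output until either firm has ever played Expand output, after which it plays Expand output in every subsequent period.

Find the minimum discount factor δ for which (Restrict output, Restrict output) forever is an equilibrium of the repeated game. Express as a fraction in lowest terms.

One-period gain from deviating is 75 − 24 = 51. The loss is 24 − 13 = 11 in every subsequent period, with present value 11·δ/(1−δ).
Deviation is unprofitable when 11·δ/(1−δ) ≥ 51, i.e. δ/(1−δ) ≥ 51/11.
Equivalently δ ≥ 51/(51+11) = 51/62.

51/62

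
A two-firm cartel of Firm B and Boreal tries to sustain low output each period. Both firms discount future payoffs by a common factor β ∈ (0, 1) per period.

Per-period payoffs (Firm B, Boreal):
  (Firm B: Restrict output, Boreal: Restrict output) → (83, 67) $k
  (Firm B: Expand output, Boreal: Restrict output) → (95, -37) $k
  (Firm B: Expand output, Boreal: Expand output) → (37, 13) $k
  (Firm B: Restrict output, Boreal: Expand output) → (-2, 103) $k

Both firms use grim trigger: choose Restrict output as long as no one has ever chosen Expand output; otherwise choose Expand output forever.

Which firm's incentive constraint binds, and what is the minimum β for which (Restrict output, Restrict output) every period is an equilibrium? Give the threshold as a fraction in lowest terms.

Firm B's threshold: (95−83)/(95−37) = 6/29.
Boreal's threshold: (103−67)/(103−13) = 2/5.
6/29 < 2/5, so Boreal binds and β* = 2/5.

Boreal; β ≥ 2/5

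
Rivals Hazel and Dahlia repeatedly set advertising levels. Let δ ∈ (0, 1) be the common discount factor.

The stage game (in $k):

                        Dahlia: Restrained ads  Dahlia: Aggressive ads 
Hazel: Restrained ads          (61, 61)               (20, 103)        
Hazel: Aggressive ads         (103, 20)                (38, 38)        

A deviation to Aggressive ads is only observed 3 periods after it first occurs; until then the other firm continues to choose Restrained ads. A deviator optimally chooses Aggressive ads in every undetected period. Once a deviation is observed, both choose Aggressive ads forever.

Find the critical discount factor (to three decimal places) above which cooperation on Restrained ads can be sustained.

Deviating for the 3 undetected periods gains 103−61 = 42 per period over cooperation, then loses 61−38 = 23 per period forever once punishment starts.
Gain: 42(1 + δ + … + δ^2); loss: 23·δ^3/(1−δ).
No profitable deviation ⇔ 42(1−δ^3) ≤ 23·δ^3, i.e. δ^3 ≥ 42/(42+23) = 42/65.
Hence δ ≥ (42/65)^(1/3) ≈ 0.865.

0.865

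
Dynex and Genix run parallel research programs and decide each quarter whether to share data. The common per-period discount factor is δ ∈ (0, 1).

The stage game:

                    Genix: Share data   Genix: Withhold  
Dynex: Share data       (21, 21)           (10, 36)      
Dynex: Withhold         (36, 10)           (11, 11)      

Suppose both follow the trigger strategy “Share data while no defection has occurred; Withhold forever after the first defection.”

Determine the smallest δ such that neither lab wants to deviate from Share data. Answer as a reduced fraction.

3/5

One-period gain from deviating is 36 − 21 = 15. The loss is 21 − 11 = 10 in every subsequent period, with present value 10·δ/(1−δ).
Deviation is unprofitable when 10·δ/(1−δ) ≥ 15, i.e. δ/(1−δ) ≥ 3/2.
Equivalently δ ≥ 15/(15+10) = 3/5.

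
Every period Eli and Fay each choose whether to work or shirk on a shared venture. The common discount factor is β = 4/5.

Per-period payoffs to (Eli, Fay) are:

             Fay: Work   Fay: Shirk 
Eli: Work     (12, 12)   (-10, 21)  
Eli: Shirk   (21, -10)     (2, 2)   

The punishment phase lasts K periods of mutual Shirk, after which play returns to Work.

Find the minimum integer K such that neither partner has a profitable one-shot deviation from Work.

2

Need Σ_{k=1}^{K} β^k ≥ (21−12)/(12−2) = 0.9000 at β = 4/5.
At K = 1 the sum is 0.8000 < 0.9000; at K = 2 it is 1.4400 ≥ 0.9000.
So the minimum punishment length is K = 2.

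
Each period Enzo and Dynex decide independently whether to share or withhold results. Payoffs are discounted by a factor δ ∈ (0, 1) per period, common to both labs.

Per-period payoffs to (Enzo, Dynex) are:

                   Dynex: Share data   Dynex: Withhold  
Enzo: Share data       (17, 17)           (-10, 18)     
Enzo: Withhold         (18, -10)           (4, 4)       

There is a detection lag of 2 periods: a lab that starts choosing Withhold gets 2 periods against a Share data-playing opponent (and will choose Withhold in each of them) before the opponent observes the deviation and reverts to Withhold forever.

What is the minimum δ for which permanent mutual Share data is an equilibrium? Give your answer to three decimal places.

0.267

Deviating for the 2 undetected periods gains 18−17 = 1 per period over cooperation, then loses 17−4 = 13 per period forever once punishment starts.
Gain: 1(1 + δ + … + δ^1); loss: 13·δ^2/(1−δ).
No profitable deviation ⇔ 1(1−δ^2) ≤ 13·δ^2, i.e. δ^2 ≥ 1/(1+13) = 1/14.
Hence δ ≥ (1/14)^(1/2) ≈ 0.267.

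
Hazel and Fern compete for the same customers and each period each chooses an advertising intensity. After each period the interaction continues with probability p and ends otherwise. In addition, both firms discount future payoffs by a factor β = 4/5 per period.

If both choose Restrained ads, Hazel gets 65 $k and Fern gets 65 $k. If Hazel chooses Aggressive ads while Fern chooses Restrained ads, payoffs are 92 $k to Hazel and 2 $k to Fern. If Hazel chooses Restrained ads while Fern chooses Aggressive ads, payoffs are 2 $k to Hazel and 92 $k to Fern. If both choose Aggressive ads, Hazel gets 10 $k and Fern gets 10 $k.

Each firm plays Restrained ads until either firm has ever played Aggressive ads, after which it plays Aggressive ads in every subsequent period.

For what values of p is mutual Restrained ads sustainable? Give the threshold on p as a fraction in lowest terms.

135/328

Expected continuation weight on next period's payoff is β·p = 4/5·p, which plays the role of the discount factor.
Cooperation requires 4/5·p ≥ (92−65)/(92−10) = 27/82, hence p ≥ 135/328.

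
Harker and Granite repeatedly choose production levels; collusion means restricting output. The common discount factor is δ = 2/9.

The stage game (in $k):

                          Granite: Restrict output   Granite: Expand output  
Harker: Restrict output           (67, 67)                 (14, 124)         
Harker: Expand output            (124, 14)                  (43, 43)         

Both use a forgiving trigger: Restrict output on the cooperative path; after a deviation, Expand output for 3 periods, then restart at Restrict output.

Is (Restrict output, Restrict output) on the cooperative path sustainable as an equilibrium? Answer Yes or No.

No

A one-shot deviation gives 124 now, then 43 for 3 periods, then back to 67.
Gain from deviating: (124−67) today; loss: (67−43) in each of the next 3 periods.
No-deviation condition: (67−43)(δ+…+δ^3) ≥ 124−67, i.e. δ+…+δ^3 ≥ 19/8.
At δ = 2/9: δ+…+δ^3 = 0.2826 < 2.3750.
So cooperation is not sustainable.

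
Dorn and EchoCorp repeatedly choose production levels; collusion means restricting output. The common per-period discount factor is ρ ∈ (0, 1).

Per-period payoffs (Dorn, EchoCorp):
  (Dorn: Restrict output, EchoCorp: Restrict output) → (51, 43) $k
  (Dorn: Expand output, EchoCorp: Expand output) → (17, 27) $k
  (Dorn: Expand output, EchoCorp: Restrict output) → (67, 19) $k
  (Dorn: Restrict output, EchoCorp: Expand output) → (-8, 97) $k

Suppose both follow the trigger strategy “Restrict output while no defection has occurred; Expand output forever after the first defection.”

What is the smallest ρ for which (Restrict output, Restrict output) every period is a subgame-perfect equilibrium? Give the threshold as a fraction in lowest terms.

27/35

Dorn's threshold: (67−51)/(67−17) = 8/25.
EchoCorp's threshold: (97−43)/(97−27) = 27/35.
8/25 < 27/35, so EchoCorp binds and ρ* = 27/35.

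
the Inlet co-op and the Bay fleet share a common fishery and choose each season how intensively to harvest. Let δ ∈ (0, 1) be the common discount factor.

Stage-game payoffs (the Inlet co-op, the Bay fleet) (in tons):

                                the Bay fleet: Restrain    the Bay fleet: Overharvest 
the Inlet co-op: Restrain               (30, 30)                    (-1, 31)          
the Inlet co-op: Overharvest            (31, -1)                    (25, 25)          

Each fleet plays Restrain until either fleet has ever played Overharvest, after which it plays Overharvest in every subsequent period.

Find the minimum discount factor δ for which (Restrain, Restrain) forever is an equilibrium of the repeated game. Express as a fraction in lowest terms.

One-period gain from deviating is 31 − 30 = 1. The loss is 30 − 25 = 5 in every subsequent period, with present value 5·δ/(1−δ).
Deviation is unprofitable when 5·δ/(1−δ) ≥ 1, i.e. δ/(1−δ) ≥ 1/5.
Equivalently δ ≥ 1/(1+5) = 1/6.

1/6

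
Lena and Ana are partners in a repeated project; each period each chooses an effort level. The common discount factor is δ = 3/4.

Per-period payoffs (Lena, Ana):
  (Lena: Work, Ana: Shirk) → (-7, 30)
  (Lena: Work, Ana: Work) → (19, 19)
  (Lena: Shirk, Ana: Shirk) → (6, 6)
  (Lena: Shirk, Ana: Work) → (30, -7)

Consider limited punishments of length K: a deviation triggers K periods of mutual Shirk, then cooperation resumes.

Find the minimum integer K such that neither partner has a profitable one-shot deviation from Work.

Need Σ_{k=1}^{K} δ^k ≥ (30−19)/(19−6) = 0.8462 at δ = 3/4.
At K = 1 the sum is 0.7500 < 0.8462; at K = 2 it is 1.3125 ≥ 0.8462.
So the minimum punishment length is K = 2.

2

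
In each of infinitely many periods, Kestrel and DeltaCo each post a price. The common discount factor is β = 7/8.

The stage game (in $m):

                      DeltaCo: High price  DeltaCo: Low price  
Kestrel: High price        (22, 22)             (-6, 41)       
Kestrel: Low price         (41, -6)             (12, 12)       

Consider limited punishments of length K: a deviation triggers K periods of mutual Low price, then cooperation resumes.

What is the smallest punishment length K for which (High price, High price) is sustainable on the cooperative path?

Need Σ_{k=1}^{K} β^k ≥ (41−22)/(22−12) = 1.9000 at β = 7/8.
At K = 2 the sum is 1.6406 < 1.9000; at K = 3 it is 2.3105 ≥ 1.9000.
So the minimum punishment length is K = 3.

3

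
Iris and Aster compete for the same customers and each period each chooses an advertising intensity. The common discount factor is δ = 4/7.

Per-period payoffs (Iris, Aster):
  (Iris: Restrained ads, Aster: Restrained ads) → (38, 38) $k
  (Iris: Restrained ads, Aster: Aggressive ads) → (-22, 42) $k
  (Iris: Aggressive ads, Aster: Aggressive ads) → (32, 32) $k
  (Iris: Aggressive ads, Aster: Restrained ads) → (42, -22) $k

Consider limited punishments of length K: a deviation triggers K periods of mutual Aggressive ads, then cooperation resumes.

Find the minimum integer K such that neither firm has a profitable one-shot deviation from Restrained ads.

No profitable deviation requires (38−32)(δ+…+δ^K) ≥ 42−38, i.e. δ+…+δ^K ≥ 2/3 ≈ 0.6667.
With δ = 4/7, the partial sums are K=1: 0.5714, K=2: 0.8980.
K = 2 is the first length at which the sum reaches 0.6667.

2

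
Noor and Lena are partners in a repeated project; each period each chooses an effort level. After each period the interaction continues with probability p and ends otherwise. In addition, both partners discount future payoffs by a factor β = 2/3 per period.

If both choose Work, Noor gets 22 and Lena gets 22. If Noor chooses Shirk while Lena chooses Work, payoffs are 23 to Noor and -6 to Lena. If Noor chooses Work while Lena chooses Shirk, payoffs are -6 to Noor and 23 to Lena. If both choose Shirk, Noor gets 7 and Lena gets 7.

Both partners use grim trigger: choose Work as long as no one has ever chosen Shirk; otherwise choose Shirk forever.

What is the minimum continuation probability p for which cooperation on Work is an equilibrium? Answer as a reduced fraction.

With continuation probability p and discount β, the effective per-period discount factor is βp.
Grim-trigger IC: βp ≥ (23−22)/(23−7) = 1/16.
So p ≥ (1/16)/(2/3) = 3/32.

3/32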